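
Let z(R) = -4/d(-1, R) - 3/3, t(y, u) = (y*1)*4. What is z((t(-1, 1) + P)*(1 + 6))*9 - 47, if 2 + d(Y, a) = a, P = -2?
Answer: -607/11 ≈ -55.182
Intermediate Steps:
t(y, u) = 4*y (t(y, u) = y*4 = 4*y)
d(Y, a) = -2 + a
z(R) = -1 - 4/(-2 + R) (z(R) = -4/(-2 + R) - 3/3 = -4/(-2 + R) - 3*⅓ = -4/(-2 + R) - 1 = -1 - 4/(-2 + R))
z((t(-1, 1) + P)*(1 + 6))*9 - 47 = ((-2 - (4*(-1) - 2)*(1 + 6))/(-2 + (4*(-1) - 2)*(1 + 6)))*9 - 47 = ((-2 - (-4 - 2)*7)/(-2 + (-4 - 2)*7))*9 - 47 = ((-2 - (-6)*7)/(-2 - 6*7))*9 - 47 = ((-2 - 1*(-42))/(-2 - 42))*9 - 47 = ((-2 + 42)/(-44))*9 - 47 = -1/44*40*9 - 47 = -10/11*9 - 47 = -90/11 - 47 = -607/11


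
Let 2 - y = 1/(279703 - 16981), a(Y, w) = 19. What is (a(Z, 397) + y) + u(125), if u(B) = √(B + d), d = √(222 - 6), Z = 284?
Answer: 5517161/262722 + √(125 + 6*√6) ≈ 32.819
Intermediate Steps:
y = 525443/262722 (y = 2 - 1/(279703 - 16981) = 2 - 1/262722 = 525443/262722 ≈ 2.0000)
d = 6*√6 (d = √216 = 6*√6 ≈ 14.697)
u(B) = √(B + 6*√6)
(a(Z, 397) + y) + u(125) = (19 + 525443/262722) + √(125 + 6*√6) = 5517161/262722 + √(125 + 6*√6)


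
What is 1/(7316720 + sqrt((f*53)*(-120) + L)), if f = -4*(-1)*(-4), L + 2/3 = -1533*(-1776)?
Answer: 10975080/80301583101049 - sqrt(25419306)/160603166202098 ≈ 1.3664e-7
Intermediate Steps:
L = 8167822/3 (L = -2/3 - 1533*(-1776) = -2/3 + 2722608 = 8167822/3 ≈ 2.7226e+6)
f = -16 (f = 4*(-4) = -16)
1/(7316720 + sqrt((f*53)*(-120) + L)) = 1/(7316720 + sqrt(-16*53*(-120) + 8167822/3)) = 1/(7316720 + sqrt(-848*(-120) + 8167822/3)) = 1/(7316720 + sqrt(101760 + 8167822/3)) = 1/(7316720 + sqrt(8473102/3)) = 1/(7316720 + sqrt(25419306)/3)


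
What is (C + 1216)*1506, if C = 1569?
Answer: 4194210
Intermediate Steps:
(C + 1216)*1506 = (1569 + 1216)*1506 = 2785*1506 = 4194210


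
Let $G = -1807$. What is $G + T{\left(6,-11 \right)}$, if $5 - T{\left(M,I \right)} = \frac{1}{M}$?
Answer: $- \frac{10813}{6} \approx -1802.2$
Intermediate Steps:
$T{\left(M,I \right)} = 5 - \frac{1}{M}$
$G + T{\left(6,-11 \right)} = -1807 + \left(5 - \frac{1}{6}\right) = -1807 + \frac{29}{6} = - \frac{10813}{6}$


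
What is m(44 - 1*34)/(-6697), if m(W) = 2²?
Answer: -4/6697 ≈ -0.00059728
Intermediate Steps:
m(W) = 4
m(44 - 1*34)/(-6697) = 4/(-6697) = 4*(-1/6697) = -4/6697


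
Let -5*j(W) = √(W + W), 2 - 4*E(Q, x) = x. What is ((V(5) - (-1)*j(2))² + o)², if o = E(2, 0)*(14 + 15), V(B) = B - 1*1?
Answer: 1885129/2500 ≈ 754.05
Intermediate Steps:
E(Q, x) = ½ - x/4
j(W) = -√2*√W/5 (j(W) = -√(W + W)/5 = -√2*√W/5)
V(B) = -1 + B (V(B) = B - 1 = -1 + B)
o = 29/2 (o = (½ - ¼*0)*(14 + 15) = (½ + 0)*29 = (½)*29 = 29/2 ≈ 14.500)
((V(5) - (-1)*j(2))² + o)² = (((-1 + 5) - (-1)*(-√2*√2/5))² + 29/2)² = ((4 - (-1)*(-2)/5)² + 29/2)² = ((4 - 1*⅖)² + 29/2)² = ((4 - ⅖)² + 29/2)² = ((18/5)² + 29/2)² = (324/25 + 29/2)² = (1373/50)² = 1885129/2500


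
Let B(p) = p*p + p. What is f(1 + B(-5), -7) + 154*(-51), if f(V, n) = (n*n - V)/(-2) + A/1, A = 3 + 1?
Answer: -7864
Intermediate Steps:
A = 4
B(p) = p + p² (B(p) = p² + p = p + p²)
f(V, n) = 4 + V/2 - n²/2 (f(V, n) = (n*n - V)/(-2) + 4/1 = (n² - V)*(-½) + 4*1 = (V/2 - n²/2) + 4 = 4 + V/2 - n²/2)
f(1 + B(-5), -7) + 154*(-51) = (4 + (1 - 5*(1 - 5))/2 - ½*(-7)²) + 154*(-51) = (4 + (1 - 5*(-4))/2 - ½*49) - 7854 = (4 + (1 + 20)/2 - 49/2) - 7854 = (4 + (½)*21 - 49/2) - 7854 = (4 + 21/2 - 49/2) - 7854 = -10 - 7854 = -7864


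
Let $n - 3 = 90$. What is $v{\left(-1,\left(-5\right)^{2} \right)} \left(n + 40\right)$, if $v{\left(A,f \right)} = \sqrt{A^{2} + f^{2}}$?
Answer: $133 \sqrt{626} \approx 3327.7$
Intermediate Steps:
$n = 93$ ($n = 3 + 90 = 93$)
$v{\left(-1,\left(-5\right)^{2} \right)} \left(n + 40\right) = \sqrt{\left(-1\right)^{2} + \left(\left(-5\right)^{2}\right)^{2}} \left(93 + 40\right) = \sqrt{1 + 25^{2}} \cdot 133 = \sqrt{1 + 625} \cdot 133 = \sqrt{626} \cdot 133 = 133 \sqrt{626}$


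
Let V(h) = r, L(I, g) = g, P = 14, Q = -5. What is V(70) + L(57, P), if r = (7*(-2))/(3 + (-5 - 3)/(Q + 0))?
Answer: 252/23 ≈ 10.957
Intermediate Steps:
r = -70/23 (r = (7*(-2))/(3 + (-5 - 3)/(-5 + 0)) = -14/(3 - 8/(-5)) = -14/(3 - 8*(-1/5)) = -14/(3 + 8/5) = -14/23/5 = -14*5/23 = -70/23 ≈ -3.0435)
V(h) = -70/23
V(70) + L(57, P) = -70/23 + 14 = 252/23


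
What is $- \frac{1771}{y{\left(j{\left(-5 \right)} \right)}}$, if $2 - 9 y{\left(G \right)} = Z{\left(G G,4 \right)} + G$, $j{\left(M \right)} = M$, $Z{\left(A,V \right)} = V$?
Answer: $-5313$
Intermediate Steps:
$y{\left(G \right)} = - \frac{2}{9} - \frac{G}{9}$ ($y{\left(G \right)} = \frac{2}{9} - \frac{4 + G}{9} = \frac{2}{9} - \left(\frac{4}{9} + \frac{G}{9}\right) = - \frac{2}{9} - \frac{G}{9}$)
$- \frac{1771}{y{\left(j{\left(-5 \right)} \right)}} = - \frac{1771}{- \frac{2}{9} - - \frac{5}{9}} = - \frac{1771}{- \frac{2}{9} + \frac{5}{9}} = - 1771 \frac{1}{\frac{1}{3}} = \left(-1771\right) 3 = -5313$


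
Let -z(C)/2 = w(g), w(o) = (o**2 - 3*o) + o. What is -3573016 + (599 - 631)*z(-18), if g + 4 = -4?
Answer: -3567896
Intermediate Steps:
g = -8 (g = -4 - 4 = -8)
w(o) = o**2 - 2*o
z(C) = -160 (z(C) = -(-16)*(-2 - 8) = -(-16)*(-10) = -2*80 = -160)
-3573016 + (599 - 631)*z(-18) = -3573016 + (599 - 631)*(-160) = -3573016 - 32*(-160) = -3573016 + 5120 = -3567896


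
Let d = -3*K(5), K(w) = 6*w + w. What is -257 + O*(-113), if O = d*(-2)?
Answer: -23987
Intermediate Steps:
K(w) = 7*w
d = -105 (d = -21*5 = -3*35 = -105)
O = 210 (O = -105*(-2) = 210)
-257 + O*(-113) = -257 + 210*(-113) = -257 - 23730 = -23987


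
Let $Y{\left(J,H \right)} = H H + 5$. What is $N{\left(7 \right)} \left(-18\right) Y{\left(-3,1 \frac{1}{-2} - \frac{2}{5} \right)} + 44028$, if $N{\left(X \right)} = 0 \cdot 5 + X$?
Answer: $\frac{2164797}{50} \approx 43296.0$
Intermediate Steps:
$N{\left(X \right)} = X$ ($N{\left(X \right)} = 0 + X = X$)
$Y{\left(J,H \right)} = 5 + H^{2}$ ($Y{\left(J,H \right)} = H^{2} + 5 = 5 + H^{2}$)
$N{\left(7 \right)} \left(-18\right) Y{\left(-3,1 \frac{1}{-2} - \frac{2}{5} \right)} + 44028 = 7 \left(-18\right) \left(5 + \left(1 \frac{1}{-2} - \frac{2}{5}\right)^{2}\right) + 44028 = - 126 \left(5 + \left(1 \left(- \frac{1}{2}\right) - \frac{2}{5}\right)^{2}\right) + 44028 = - 126 \left(5 + \left(- \frac{1}{2} - \frac{2}{5}\right)^{2}\right) + 44028 = - 126 \left(5 + \left(- \frac{9}{10}\right)^{2}\right) + 44028 = - 126 \left(5 + \frac{81}{100}\right) + 44028 = \left(-126\right) \frac{581}{100} + 44028 = - \frac{36603}{50} + 44028 = \frac{2164797}{50}$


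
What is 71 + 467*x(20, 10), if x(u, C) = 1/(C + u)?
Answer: 2597/30 ≈ 86.567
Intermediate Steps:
71 + 467*x(20, 10) = 71 + 467/(10 + 20) = 71 + 467/30 = 2597/30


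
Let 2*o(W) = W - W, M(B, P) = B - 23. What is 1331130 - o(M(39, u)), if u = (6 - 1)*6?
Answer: 1331130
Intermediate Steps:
u = 30 (u = 5*6 = 30)
M(B, P) = -23 + B
o(W) = 0 (o(W) = (W - W)/2 = (1/2)*0 = 0)
1331130 - o(M(39, u)) = 1331130 - 1*0 = 1331130 + 0 = 1331130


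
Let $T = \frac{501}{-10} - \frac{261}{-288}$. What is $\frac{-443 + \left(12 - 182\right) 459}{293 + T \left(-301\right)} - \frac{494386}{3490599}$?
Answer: $- \frac{45021305842006}{8433465204549} \approx -5.3384$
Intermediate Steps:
$T = - \frac{7871}{160}$ ($T = 501 \left(- \frac{1}{10}\right) - - \frac{29}{32} = - \frac{501}{10} + \frac{29}{32} = - \frac{7871}{160} \approx -49.194$)
$\frac{-443 + \left(12 - 182\right) 459}{293 + T \left(-301\right)} - \frac{494386}{3490599} = \frac{-443 + \left(12 - 182\right) 459}{293 - - \frac{2369171}{160}} - \frac{494386}{3490599} = \frac{-443 + \left(12 - 182\right) 459}{293 + \frac{2369171}{160}} - \frac{494386}{3490599} = \frac{-443 - 78030}{\frac{2416051}{160}} - \frac{494386}{3490599} = \left(-443 - 78030\right) \frac{160}{2416051} - \frac{494386}{3490599} = \left(-78473\right) \frac{160}{2416051} - \frac{494386}{3490599} = - \frac{12555680}{2416051} - \frac{494386}{3490599} = - \frac{45021305842006}{8433465204549}$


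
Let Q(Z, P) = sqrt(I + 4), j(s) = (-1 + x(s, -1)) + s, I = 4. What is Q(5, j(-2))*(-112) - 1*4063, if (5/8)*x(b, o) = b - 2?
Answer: -4063 - 224*sqrt(2) ≈ -4379.8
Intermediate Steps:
x(b, o) = -16/5 + 8*b/5 (x(b, o) = 8*(b - 2)/5 = 8*(-2 + b)/5 = -16/5 + 8*b/5)
j(s) = -21/5 + 13*s/5 (j(s) = (-1 + (-16/5 + 8*s/5)) + s = (-21/5 + 8*s/5) + s = -21/5 + 13*s/5)
Q(Z, P) = 2*sqrt(2) (Q(Z, P) = sqrt(4 + 4) = sqrt(8) = 2*sqrt(2))
Q(5, j(-2))*(-112) - 1*4063 = (2*sqrt(2))*(-112) - 1*4063 = -224*sqrt(2) - 4063 = -4063 - 224*sqrt(2)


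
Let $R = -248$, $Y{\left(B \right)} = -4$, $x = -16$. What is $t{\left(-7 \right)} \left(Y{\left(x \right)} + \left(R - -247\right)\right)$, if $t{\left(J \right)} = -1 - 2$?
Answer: $15$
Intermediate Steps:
$t{\left(J \right)} = -3$ ($t{\left(J \right)} = -1 - 2 = -3$)
$t{\left(-7 \right)} \left(Y{\left(x \right)} + \left(R - -247\right)\right) = - 3 \left(-4 - 1\right) = \left(-3\right) \left(-5\right) = 15$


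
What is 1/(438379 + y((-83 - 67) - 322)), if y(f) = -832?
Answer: 1/437547 ≈ 2.2855e-6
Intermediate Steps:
1/(438379 + y((-83 - 67) - 322)) = 1/(438379 - 832) = 1/437547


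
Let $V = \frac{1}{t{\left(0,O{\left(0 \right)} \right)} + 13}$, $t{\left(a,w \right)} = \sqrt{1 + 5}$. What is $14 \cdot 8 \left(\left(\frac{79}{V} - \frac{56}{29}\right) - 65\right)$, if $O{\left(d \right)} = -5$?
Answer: $\frac{3118304}{29} + 8848 \sqrt{6} \approx 1.292 \cdot 10^{5}$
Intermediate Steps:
$t{\left(a,w \right)} = \sqrt{6}$
$V = \frac{1}{13 + \sqrt{6}}$ ($V = \frac{1}{\sqrt{6} + 13} = \frac{1}{13 + \sqrt{6}} \approx 0.064727$)
$14 \cdot 8 \left(\left(\frac{79}{V} - \frac{56}{29}\right) - 65\right) = 14 \cdot 8 \left(\left(\frac{79}{\frac{13}{163} - \frac{\sqrt{6}}{163}} - \frac{56}{29}\right) - 65\right) = 112 \left(\left(\frac{79}{\frac{13}{163} - \frac{\sqrt{6}}{163}} - \frac{56}{29}\right) - 65\right) = 112 \left(\left(- \frac{56}{29} + \frac{79}{\frac{13}{163} - \frac{\sqrt{6}}{163}}\right) - 65\right) = 112 \left(- \frac{1941}{29} + \frac{79}{\frac{13}{163} - \frac{\sqrt{6}}{163}}\right) = - \frac{217392}{29} + \frac{8848}{\frac{13}{163} - \frac{\sqrt{6}}{163}}$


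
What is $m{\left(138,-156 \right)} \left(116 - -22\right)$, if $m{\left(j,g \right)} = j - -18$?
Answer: $21528$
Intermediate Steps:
$m{\left(j,g \right)} = 18 + j$ ($m{\left(j,g \right)} = j + 18 = 18 + j$)
$m{\left(138,-156 \right)} \left(116 - -22\right) = \left(18 + 138\right) \left(116 - -22\right) = 156 \left(116 + 22\right) = 156 \cdot 138 = 21528$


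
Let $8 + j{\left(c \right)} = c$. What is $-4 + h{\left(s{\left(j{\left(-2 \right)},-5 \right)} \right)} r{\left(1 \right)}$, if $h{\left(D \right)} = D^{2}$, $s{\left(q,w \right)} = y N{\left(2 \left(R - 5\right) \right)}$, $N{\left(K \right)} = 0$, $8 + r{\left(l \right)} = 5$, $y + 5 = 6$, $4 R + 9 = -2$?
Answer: $-4$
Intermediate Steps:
$R = - \frac{11}{4}$ ($R = - \frac{9}{4} + \frac{1}{4} \left(-2\right) = - \frac{9}{4} - \frac{1}{2} = - \frac{11}{4} \approx -2.75$)
$y = 1$ ($y = -5 + 6 = 1$)
$r{\left(l \right)} = -3$ ($r{\left(l \right)} = -8 + 5 = -3$)
$j{\left(c \right)} = -8 + c$
$s{\left(q,w \right)} = 0$ ($s{\left(q,w \right)} = 1 \cdot 0 = 0$)
$-4 + h{\left(s{\left(j{\left(-2 \right)},-5 \right)} \right)} r{\left(1 \right)} = -4 + 0^{2} \left(-3\right) = -4 + 0 \left(-3\right) = -4 + 0 = -4$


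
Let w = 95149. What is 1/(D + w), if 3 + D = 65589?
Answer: 1/160735 ≈ 6.2214e-6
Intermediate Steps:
D = 65586 (D = -3 + 65589 = 65586)
1/(D + w) = 1/(65586 + 95149) = 1/160735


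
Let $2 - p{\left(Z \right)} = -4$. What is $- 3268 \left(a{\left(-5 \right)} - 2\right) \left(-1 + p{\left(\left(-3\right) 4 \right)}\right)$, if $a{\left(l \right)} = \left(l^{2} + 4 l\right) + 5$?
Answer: $-130720$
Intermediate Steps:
$p{\left(Z \right)} = 6$ ($p{\left(Z \right)} = 2 - -4 = 2 + 4 = 6$)
$a{\left(l \right)} = 5 + l^{2} + 4 l$
$- 3268 \left(a{\left(-5 \right)} - 2\right) \left(-1 + p{\left(\left(-3\right) 4 \right)}\right) = - 3268 \left(\left(5 + \left(-5\right)^{2} + 4 \left(-5\right)\right) - 2\right) \left(-1 + 6\right) = - 3268 \left(\left(5 + 25 - 20\right) - 2\right) 5 = - 3268 \left(10 - 2\right) 5 = - 3268 \cdot 8 \cdot 5 = \left(-3268\right) 40 = -130720$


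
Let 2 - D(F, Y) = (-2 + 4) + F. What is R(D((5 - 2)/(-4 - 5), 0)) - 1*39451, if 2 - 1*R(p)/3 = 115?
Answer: -39790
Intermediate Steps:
D(F, Y) = -F (D(F, Y) = 2 - ((-2 + 4) + F) = 2 - (2 + F) = 2 + (-2 - F) = -F)
R(p) = -339 (R(p) = 6 - 3*115 = 6 - 345 = -339)
R(D((5 - 2)/(-4 - 5), 0)) - 1*39451 = -339 - 1*39451 = -339 - 39451 = -39790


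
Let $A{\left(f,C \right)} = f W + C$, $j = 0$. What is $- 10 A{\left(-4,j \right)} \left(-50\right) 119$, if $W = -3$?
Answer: $714000$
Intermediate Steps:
$A{\left(f,C \right)} = C - 3 f$ ($A{\left(f,C \right)} = f \left(-3\right) + C = - 3 f + C = C - 3 f$)
$- 10 A{\left(-4,j \right)} \left(-50\right) 119 = - 10 \left(0 - -12\right) \left(-50\right) 119 = - 10 \left(0 + 12\right) \left(-50\right) 119 = \left(-10\right) 12 \left(-50\right) 119 = \left(-120\right) \left(-50\right) 119 = 6000 \cdot 119 = 714000$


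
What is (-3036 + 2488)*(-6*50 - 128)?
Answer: 234544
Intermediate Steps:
(-3036 + 2488)*(-6*50 - 128) = -548*(-300 - 128) = -548*(-428) = 234544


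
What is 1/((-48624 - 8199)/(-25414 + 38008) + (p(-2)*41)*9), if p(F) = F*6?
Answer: -4198/18607685 ≈ -0.00022561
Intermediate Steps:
p(F) = 6*F
1/((-48624 - 8199)/(-25414 + 38008) + (p(-2)*41)*9) = 1/((-48624 - 8199)/(-25414 + 38008) + ((6*(-2))*41)*9) = 1/(-56823/12594 - 12*41*9) = 1/(-56823*1/12594 - 492*9) = 1/(-18941/4198 - 4428) = 1/(-18607685/4198) = -4198/18607685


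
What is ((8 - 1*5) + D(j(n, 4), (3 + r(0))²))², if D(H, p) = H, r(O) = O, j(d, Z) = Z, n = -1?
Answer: 49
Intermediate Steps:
((8 - 1*5) + D(j(n, 4), (3 + r(0))²))² = ((8 - 1*5) + 4)² = ((8 - 5) + 4)² = (3 + 4)² = 7² = 49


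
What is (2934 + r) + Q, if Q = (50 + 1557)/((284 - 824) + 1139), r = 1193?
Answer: 2473680/599 ≈ 4129.7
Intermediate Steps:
Q = 1607/599 (Q = 1607/(-540 + 1139) = 1607/599 ≈ 2.6828)
(2934 + r) + Q = (2934 + 1193) + 1607/599 = 4127 + 1607/599 = 2473680/599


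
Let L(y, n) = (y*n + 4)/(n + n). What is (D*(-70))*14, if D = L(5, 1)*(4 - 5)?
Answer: 4410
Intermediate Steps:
L(y, n) = (4 + n*y)/(2*n) (L(y, n) = (n*y + 4)/((2*n)) = (4 + n*y)*(1/(2*n)) = (4 + n*y)/(2*n))
D = -9/2 (D = ((½)*5 + 2/1)*(4 - 5) = (5/2 + 2*1)*(-1) = (5/2 + 2)*(-1) = (9/2)*(-1) = -9/2 ≈ -4.5000)
(D*(-70))*14 = -9/2*(-70)*14 = 315*14 = 4410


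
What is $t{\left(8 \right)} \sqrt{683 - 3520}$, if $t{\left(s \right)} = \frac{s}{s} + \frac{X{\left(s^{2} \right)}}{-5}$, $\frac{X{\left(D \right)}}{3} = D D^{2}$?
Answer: $- \frac{786427 i \sqrt{2837}}{5} \approx - 8.3776 \cdot 10^{6} i$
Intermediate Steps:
$X{\left(D \right)} = 3 D^{3}$ ($X{\left(D \right)} = 3 D D^{2} = 3 D^{3}$)
$t{\left(s \right)} = 1 - \frac{3 s^{6}}{5}$ ($t{\left(s \right)} = \frac{s}{s} + \frac{3 \left(s^{2}\right)^{3}}{-5} = 1 + 3 s^{6} \left(- \frac{1}{5}\right) = 1 - \frac{3 s^{6}}{5}$)
$t{\left(8 \right)} \sqrt{683 - 3520} = \left(1 - \frac{3 \cdot 8^{6}}{5}\right) \sqrt{683 - 3520} = \left(1 - \frac{786432}{5}\right) \sqrt{-2837} = \left(1 - \frac{786432}{5}\right) i \sqrt{2837} = - \frac{786427 i \sqrt{2837}}{5}$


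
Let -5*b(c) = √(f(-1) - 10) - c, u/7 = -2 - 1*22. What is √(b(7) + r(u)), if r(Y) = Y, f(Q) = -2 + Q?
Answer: √(-4165 - 5*I*√13)/5 ≈ 0.027934 - 12.907*I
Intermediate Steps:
u = -168 (u = 7*(-2 - 1*22) = 7*(-2 - 22) = 7*(-24) = -168)
b(c) = c/5 - I*√13/5 (b(c) = -(√((-2 - 1) - 10) - c)/5 = -(√(-3 - 10) - c)/5 = -(√(-13) - c)/5 = -(I*√13 - c)/5 = -(-c + I*√13)/5 = c/5 - I*√13/5)
√(b(7) + r(u)) = √(((⅕)*7 - I*√13/5) - 168) = √((7/5 - I*√13/5) - 168) = √(-833/5 - I*√13/5)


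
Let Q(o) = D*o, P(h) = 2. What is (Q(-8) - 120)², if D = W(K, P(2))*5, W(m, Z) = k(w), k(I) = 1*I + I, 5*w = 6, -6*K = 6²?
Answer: 46656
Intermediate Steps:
K = -6 (K = -⅙*6² = -⅙*36 = -6)
w = 6/5 (w = (⅕)*6 = 6/5 ≈ 1.2000)
k(I) = 2*I (k(I) = I + I = 2*I)
W(m, Z) = 12/5 (W(m, Z) = 2*(6/5) = 12/5)
D = 12 (D = (12/5)*5 = 12)
Q(o) = 12*o
(Q(-8) - 120)² = (12*(-8) - 120)² = (-96 - 120)² = (-216)² = 46656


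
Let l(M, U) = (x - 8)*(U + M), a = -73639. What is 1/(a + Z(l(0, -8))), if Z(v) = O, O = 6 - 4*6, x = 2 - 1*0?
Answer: -1/73657 ≈ -1.3576e-5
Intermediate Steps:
x = 2 (x = 2 + 0 = 2)
l(M, U) = -6*M - 6*U (l(M, U) = (2 - 8)*(U + M) = -6*(M + U) = -6*M - 6*U)
O = -18 (O = 6 - 24 = -18)
Z(v) = -18
1/(a + Z(l(0, -8))) = 1/(-73639 - 18) = 1/(-73657) = -1/73657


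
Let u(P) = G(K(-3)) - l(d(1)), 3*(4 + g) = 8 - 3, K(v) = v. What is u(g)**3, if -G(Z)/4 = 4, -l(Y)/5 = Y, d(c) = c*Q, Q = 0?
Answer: -4096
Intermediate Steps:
d(c) = 0 (d(c) = c*0 = 0)
l(Y) = -5*Y
G(Z) = -16 (G(Z) = -4*4 = -16)
g = -7/3 (g = -4 + (8 - 3)/3 = -4 + (1/3)*5 = -4 + 5/3 = -7/3 ≈ -2.3333)
u(P) = -16 (u(P) = -16 - (-5)*0 = -16 - 1*0 = -16 + 0 = -16)
u(g)**3 = (-16)**3 = -4096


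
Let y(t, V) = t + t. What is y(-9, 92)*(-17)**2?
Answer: -5202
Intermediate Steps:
y(t, V) = 2*t
y(-9, 92)*(-17)**2 = (2*(-9))*(-17)**2 = -18*289 = -5202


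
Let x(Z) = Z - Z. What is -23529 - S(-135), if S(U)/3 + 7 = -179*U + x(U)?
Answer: -96003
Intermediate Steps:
x(Z) = 0
S(U) = -21 - 537*U (S(U) = -21 + 3*(-179*U + 0) = -21 + 3*(-179*U) = -21 - 537*U)
-23529 - S(-135) = -23529 - (-21 - 537*(-135)) = -23529 - (-21 + 72495) = -23529 - 1*72474 = -23529 - 72474 = -96003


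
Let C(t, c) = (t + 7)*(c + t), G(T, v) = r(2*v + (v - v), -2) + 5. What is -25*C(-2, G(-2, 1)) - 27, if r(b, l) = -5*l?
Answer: -1652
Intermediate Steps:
G(T, v) = 15 (G(T, v) = -5*(-2) + 5 = 10 + 5 = 15)
C(t, c) = (7 + t)*(c + t)
-25*C(-2, G(-2, 1)) - 27 = -25*((-2)² + 7*15 + 7*(-2) + 15*(-2)) - 27 = -25*(4 + 105 - 14 - 30) - 27 = -25*65 - 27 = -1625 - 27 = -1652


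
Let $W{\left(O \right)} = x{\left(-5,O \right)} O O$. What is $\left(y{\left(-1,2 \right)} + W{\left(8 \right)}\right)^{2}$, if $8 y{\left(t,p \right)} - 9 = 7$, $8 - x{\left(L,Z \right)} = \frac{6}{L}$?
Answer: $\frac{8726116}{25} \approx 3.4904 \cdot 10^{5}$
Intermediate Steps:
$x{\left(L,Z \right)} = 8 - \frac{6}{L}$
$y{\left(t,p \right)} = 2$ ($y{\left(t,p \right)} = \frac{9}{8} + \frac{1}{8} \cdot 7 = \frac{9}{8} + \frac{7}{8} = 2$)
$W{\left(O \right)} = \frac{46 O^{2}}{5}$ ($W{\left(O \right)} = \left(8 - \frac{6}{-5}\right) O O = \left(8 - - \frac{6}{5}\right) O O = \left(8 + \frac{6}{5}\right) O O = \frac{46 O}{5} O = \frac{46 O^{2}}{5}$)
$\left(y{\left(-1,2 \right)} + W{\left(8 \right)}\right)^{2} = \left(2 + \frac{46 \cdot 8^{2}}{5}\right)^{2} = \left(2 + \frac{46}{5} \cdot 64\right)^{2} = \left(2 + \frac{2944}{5}\right)^{2} = \left(\frac{2954}{5}\right)^{2} = \frac{8726116}{25}$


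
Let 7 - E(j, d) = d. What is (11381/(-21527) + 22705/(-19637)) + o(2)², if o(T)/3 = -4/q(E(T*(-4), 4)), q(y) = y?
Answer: 318492208/22248721 ≈ 14.315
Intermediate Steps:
E(j, d) = 7 - d
o(T) = -4 (o(T) = 3*(-4/(7 - 1*4)) = 3*(-4/(7 - 4)) = 3*(-4/3) = -4)
(11381/(-21527) + 22705/(-19637)) + o(2)² = (11381/(-21527) + 22705/(-19637)) + (-4)² = (11381*(-1/21527) + 22705*(-1/19637)) + 16 = (-599/1133 - 22705/19637) + 16 = -37487328/22248721 + 16 = 318492208/22248721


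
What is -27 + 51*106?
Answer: 5379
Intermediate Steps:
-27 + 51*106 = -27 + 5406 = 5379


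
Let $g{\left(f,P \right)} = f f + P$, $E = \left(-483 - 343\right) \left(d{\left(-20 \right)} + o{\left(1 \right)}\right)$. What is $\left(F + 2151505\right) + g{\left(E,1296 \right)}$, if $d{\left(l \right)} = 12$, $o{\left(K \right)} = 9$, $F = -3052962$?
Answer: $299983555$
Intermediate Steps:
$E = -17346$ ($E = \left(-483 - 343\right) \left(12 + 9\right) = \left(-826\right) 21 = -17346$)
$g{\left(f,P \right)} = P + f^{2}$ ($g{\left(f,P \right)} = f^{2} + P = P + f^{2}$)
$\left(F + 2151505\right) + g{\left(E,1296 \right)} = \left(-3052962 + 2151505\right) + \left(1296 + \left(-17346\right)^{2}\right) = -901457 + \left(1296 + 300883716\right) = -901457 + 300885012 = 299983555$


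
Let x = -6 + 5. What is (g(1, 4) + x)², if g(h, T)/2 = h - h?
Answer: 1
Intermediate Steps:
g(h, T) = 0 (g(h, T) = 2*(h - h) = 2*0 = 0)
x = -1
(g(1, 4) + x)² = (0 - 1)² = (-1)² = 1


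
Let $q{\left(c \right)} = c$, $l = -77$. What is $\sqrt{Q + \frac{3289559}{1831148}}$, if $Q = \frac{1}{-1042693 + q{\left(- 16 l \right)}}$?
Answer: $\frac{\sqrt{1633378844846040508268657}}{953534613614} \approx 1.3403$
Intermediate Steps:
$Q = - \frac{1}{1041461}$ ($Q = \frac{1}{-1042693 - -1232} = \frac{1}{-1042693 + 1232} = \frac{1}{-1041461} = - \frac{1}{1041461} \approx -9.6019 \cdot 10^{-7}$)
$\sqrt{Q + \frac{3289559}{1831148}} = \sqrt{- \frac{1}{1041461} + \frac{3289559}{1831148}} = \sqrt{\frac{3425945574551}{1907069227228}} = \frac{\sqrt{1633378844846040508268657}}{953534613614}$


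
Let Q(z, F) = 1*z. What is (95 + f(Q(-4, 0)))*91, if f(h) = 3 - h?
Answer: 9282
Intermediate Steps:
Q(z, F) = z
(95 + f(Q(-4, 0)))*91 = (95 + (3 - 1*(-4)))*91 = (95 + (3 + 4))*91 = (95 + 7)*91 = 102*91 = 9282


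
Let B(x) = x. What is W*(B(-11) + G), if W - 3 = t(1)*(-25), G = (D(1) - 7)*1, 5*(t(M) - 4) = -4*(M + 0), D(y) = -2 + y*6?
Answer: 1078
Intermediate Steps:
D(y) = -2 + 6*y
t(M) = 4 - 4*M/5 (t(M) = 4 + (-4*(M + 0))/5 = 4 + (-4*M)/5 = 4 - 4*M/5)
G = -3 (G = ((-2 + 6*1) - 7)*1 = ((-2 + 6) - 7)*1 = (4 - 7)*1 = -3*1 = -3)
W = -77 (W = 3 + (4 - ⅘*1)*(-25) = 3 + (4 - ⅘)*(-25) = 3 + (16/5)*(-25) = 3 - 80 = -77)
W*(B(-11) + G) = -77*(-11 - 3) = -77*(-14) = 1078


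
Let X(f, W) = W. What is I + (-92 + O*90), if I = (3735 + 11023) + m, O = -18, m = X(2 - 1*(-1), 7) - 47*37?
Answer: 11314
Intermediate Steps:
m = -1732 (m = 7 - 47*37 = 7 - 1739 = -1732)
I = 13026 (I = (3735 + 11023) - 1732 = 14758 - 1732 = 13026)
I + (-92 + O*90) = 13026 + (-92 - 18*90) = 13026 + (-92 - 1620) = 13026 - 1712 = 11314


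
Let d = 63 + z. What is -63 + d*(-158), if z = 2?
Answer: -10333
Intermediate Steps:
d = 65 (d = 63 + 2 = 65)
-63 + d*(-158) = -63 + 65*(-158) = -63 - 10270 = -10333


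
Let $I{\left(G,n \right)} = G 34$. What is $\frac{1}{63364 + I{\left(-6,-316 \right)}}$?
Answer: $\frac{1}{63160} \approx 1.5833 \cdot 10^{-5}$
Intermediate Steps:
$I{\left(G,n \right)} = 34 G$
$\frac{1}{63364 + I{\left(-6,-316 \right)}} = \frac{1}{63364 + 34 \left(-6\right)} = \frac{1}{63364 - 204} = \frac{1}{63160}$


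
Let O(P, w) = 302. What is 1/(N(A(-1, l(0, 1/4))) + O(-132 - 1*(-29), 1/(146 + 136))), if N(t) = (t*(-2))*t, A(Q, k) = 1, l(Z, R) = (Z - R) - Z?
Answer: 1/300 ≈ 0.0033333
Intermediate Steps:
l(Z, R) = -R
N(t) = -2*t² (N(t) = (-2*t)*t = -2*t²)
1/(N(A(-1, l(0, 1/4))) + O(-132 - 1*(-29), 1/(146 + 136))) = 1/(-2*1² + 302) = 1/(-2*1 + 302) = 1/(-2 + 302) = 1/300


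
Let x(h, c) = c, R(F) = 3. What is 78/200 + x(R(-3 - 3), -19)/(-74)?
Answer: 2393/3700 ≈ 0.64676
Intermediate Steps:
78/200 + x(R(-3 - 3), -19)/(-74) = 78/200 - 19/(-74) = 78*(1/200) - 19*(-1/74) = 39/100 + 19/74 = 2393/3700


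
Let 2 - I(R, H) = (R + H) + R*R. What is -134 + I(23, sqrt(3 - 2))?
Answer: -685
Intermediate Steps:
I(R, H) = 2 - H - R - R**2 (I(R, H) = 2 - ((R + H) + R*R) = 2 - ((H + R) + R**2) = 2 - (H + R + R**2) = 2 + (-H - R - R**2) = 2 - H - R - R**2)
-134 + I(23, sqrt(3 - 2)) = -134 + (2 - sqrt(3 - 2) - 1*23 - 1*23**2) = -134 + (2 - sqrt(1) - 23 - 1*529) = -134 + (2 - 1*1 - 23 - 529) = -134 + (2 - 1 - 23 - 529) = -134 - 551 = -685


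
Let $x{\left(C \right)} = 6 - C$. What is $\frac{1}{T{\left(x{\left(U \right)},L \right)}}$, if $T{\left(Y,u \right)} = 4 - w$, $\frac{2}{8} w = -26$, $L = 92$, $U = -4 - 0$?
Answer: $\frac{1}{108} \approx 0.0092593$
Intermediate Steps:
$U = -4$ ($U = -4 + 0 = -4$)
$w = -104$ ($w = 4 \left(-26\right) = -104$)
$T{\left(Y,u \right)} = 108$ ($T{\left(Y,u \right)} = 4 - -104 = 4 + 104 = 108$)
$\frac{1}{T{\left(x{\left(U \right)},L \right)}} = \frac{1}{108}$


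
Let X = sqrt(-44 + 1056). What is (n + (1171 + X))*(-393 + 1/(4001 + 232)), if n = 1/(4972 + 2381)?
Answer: -842583883456/1830897 - 3327136*sqrt(253)/4233 ≈ -4.7271e+5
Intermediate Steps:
X = 2*sqrt(253) (X = sqrt(1012) = 2*sqrt(253) ≈ 31.812)
n = 1/7353 ≈ 0.00013600
(n + (1171 + X))*(-393 + 1/(4001 + 232)) = (1/7353 + (1171 + 2*sqrt(253)))*(-393 + 1/(4001 + 232)) = (8610364/7353 + 2*sqrt(253))*(-393 + 1/4233) = (8610364/7353 + 2*sqrt(253))*(-1663568/4233) = -842583883456/1830897 - 3327136*sqrt(253)/4233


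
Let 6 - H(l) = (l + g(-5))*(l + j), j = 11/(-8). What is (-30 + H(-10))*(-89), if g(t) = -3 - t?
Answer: 10235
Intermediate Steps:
j = -11/8 (j = 11*(-1/8) = -11/8 ≈ -1.3750)
H(l) = 6 - (2 + l)*(-11/8 + l) (H(l) = 6 - (l + (-3 - 1*(-5)))*(l - 11/8) = 6 - (l + (-3 + 5))*(-11/8 + l) = 6 - (l + 2)*(-11/8 + l) = 6 - (2 + l)*(-11/8 + l))
(-30 + H(-10))*(-89) = (-30 + (35/4 - 1*(-10)**2 - 5/8*(-10)))*(-89) = (-30 + (35/4 - 1*100 + 25/4))*(-89) = (-30 + (35/4 - 100 + 25/4))*(-89) = (-30 - 85)*(-89) = -115*(-89) = 10235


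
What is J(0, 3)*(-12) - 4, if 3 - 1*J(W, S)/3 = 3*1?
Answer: -4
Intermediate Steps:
J(W, S) = 0 (J(W, S) = 9 - 9 = 0)
J(0, 3)*(-12) - 4 = 0*(-12) - 4 = 0 - 4 = -4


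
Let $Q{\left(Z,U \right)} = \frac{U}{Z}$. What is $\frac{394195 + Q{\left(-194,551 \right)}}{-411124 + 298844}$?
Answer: $- \frac{76473279}{21782320} \approx -3.5108$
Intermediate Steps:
$\frac{394195 + Q{\left(-194,551 \right)}}{-411124 + 298844} = \frac{394195 + \frac{551}{-194}}{-411124 + 298844} = \frac{394195 + 551 \left(- \frac{1}{194}\right)}{-112280} = \left(394195 - \frac{551}{194}\right) \left(- \frac{1}{112280}\right) = \frac{76473279}{194} \left(- \frac{1}{112280}\right) = - \frac{76473279}{21782320}$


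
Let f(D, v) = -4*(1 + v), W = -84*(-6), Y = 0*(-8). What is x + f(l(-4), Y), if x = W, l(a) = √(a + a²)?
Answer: 500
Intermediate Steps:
Y = 0
W = 504
f(D, v) = -4 - 4*v
x = 504
x + f(l(-4), Y) = 504 + (-4 - 4*0) = 504 + (-4 + 0) = 504 - 4 = 500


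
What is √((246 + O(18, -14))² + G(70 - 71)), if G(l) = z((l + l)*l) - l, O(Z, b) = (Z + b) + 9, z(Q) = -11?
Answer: √67071 ≈ 258.98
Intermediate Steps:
O(Z, b) = 9 + Z + b
G(l) = -11 - l
√((246 + O(18, -14))² + G(70 - 71)) = √((246 + (9 + 18 - 14))² + (-11 - (70 - 71))) = √((246 + 13)² + (-11 - 1*(-1))) = √(259² + (-11 + 1)) = √(67081 - 10) = √67071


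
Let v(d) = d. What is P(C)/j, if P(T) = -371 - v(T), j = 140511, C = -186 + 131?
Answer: -316/140511 ≈ -0.0022489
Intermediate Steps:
C = -55
P(T) = -371 - T
P(C)/j = (-371 - 1*(-55))/140511 = (-371 + 55)*(1/140511) = -316*1/140511 = -316/140511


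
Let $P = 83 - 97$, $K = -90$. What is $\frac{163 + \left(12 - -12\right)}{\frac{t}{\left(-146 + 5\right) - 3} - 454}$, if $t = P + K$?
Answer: $- \frac{3366}{8159} \approx -0.41255$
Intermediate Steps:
$P = -14$ ($P = 83 - 97 = -14$)
$t = -104$ ($t = -14 - 90 = -104$)
$\frac{163 + \left(12 - -12\right)}{\frac{t}{\left(-146 + 5\right) - 3} - 454} = \frac{163 + \left(12 - -12\right)}{- \frac{104}{\left(-146 + 5\right) - 3} - 454} = \frac{163 + \left(12 + 12\right)}{- \frac{104}{-141 - 3} - 454} = \frac{163 + 24}{- \frac{104}{-144} - 454} = \frac{187}{\left(-104\right) \left(- \frac{1}{144}\right) - 454} = \frac{187}{\frac{13}{18} - 454} = \frac{187}{- \frac{8159}{18}} = 187 \left(- \frac{18}{8159}\right) = - \frac{3366}{8159}$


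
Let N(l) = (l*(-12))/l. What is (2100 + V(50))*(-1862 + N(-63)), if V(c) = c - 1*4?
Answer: -4021604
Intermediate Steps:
V(c) = -4 + c (V(c) = c - 4 = -4 + c)
N(l) = -12 (N(l) = (-12*l)/l = -12)
(2100 + V(50))*(-1862 + N(-63)) = (2100 + (-4 + 50))*(-1862 - 12) = (2100 + 46)*(-1874) = 2146*(-1874) = -4021604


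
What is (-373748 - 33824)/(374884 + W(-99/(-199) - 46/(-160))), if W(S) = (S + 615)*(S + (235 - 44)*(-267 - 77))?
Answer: 103297656140800/10159188439300751 ≈ 0.010168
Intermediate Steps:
W(S) = (-65704 + S)*(615 + S) (W(S) = (615 + S)*(S + 191*(-344)) = (615 + S)*(S - 65704) = (615 + S)*(-65704 + S) = (-65704 + S)*(615 + S))
(-373748 - 33824)/(374884 + W(-99/(-199) - 46/(-160))) = (-373748 - 33824)/(374884 + (-40407960 + (-99/(-199) - 46/(-160))**2 - 65089*(-99/(-199) - 46/(-160)))) = -407572/(374884 + (-40407960 + (-99*(-1/199) - 46*(-1/160))**2 - 65089*(-99*(-1/199) - 46*(-1/160)))) = -407572/(374884 + (-40407960 + (99/199 + 23/80)**2 - 65089*(99/199 + 23/80))) = -407572/(374884 + (-40407960 + (12497/15920)**2 - 65089*12497/15920)) = -407572/(374884 + (-40407960 + 156175009/253446400 - 813417233/15920)) = -407572/(374884 - 10254201439518351/253446400) = -407572/(-10159188439300751/253446400) = -407572*(-253446400/10159188439300751) = 103297656140800/10159188439300751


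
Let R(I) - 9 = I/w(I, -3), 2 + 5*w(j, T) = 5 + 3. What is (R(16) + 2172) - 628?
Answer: 4699/3 ≈ 1566.3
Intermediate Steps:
w(j, T) = 6/5 (w(j, T) = -2/5 + (5 + 3)/5 = -2/5 + (1/5)*8 = -2/5 + 8/5 = 6/5)
R(I) = 9 + 5*I/6 (R(I) = 9 + I/(6/5) = 9 + I*(5/6) = 9 + 5*I/6)
(R(16) + 2172) - 628 = ((9 + (5/6)*16) + 2172) - 628 = ((9 + 40/3) + 2172) - 628 = (67/3 + 2172) - 628 = 6583/3 - 628 = 4699/3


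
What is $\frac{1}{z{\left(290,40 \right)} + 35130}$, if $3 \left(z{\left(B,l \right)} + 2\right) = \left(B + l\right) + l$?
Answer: $\frac{3}{105754} \approx 2.8368 \cdot 10^{-5}$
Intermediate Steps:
$z{\left(B,l \right)} = -2 + \frac{B}{3} + \frac{2 l}{3}$ ($z{\left(B,l \right)} = -2 + \frac{\left(B + l\right) + l}{3} = -2 + \frac{B + 2 l}{3} = -2 + \left(\frac{B}{3} + \frac{2 l}{3}\right) = -2 + \frac{B}{3} + \frac{2 l}{3}$)
$\frac{1}{z{\left(290,40 \right)} + 35130} = \frac{1}{\left(-2 + \frac{1}{3} \cdot 290 + \frac{2}{3} \cdot 40\right) + 35130} = \frac{1}{\left(-2 + \frac{290}{3} + \frac{80}{3}\right) + 35130} = \frac{1}{\frac{364}{3} + 35130} = \frac{1}{\frac{105754}{3}} = \frac{3}{105754}$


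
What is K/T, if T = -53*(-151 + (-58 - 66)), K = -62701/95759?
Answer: -62701/1395687425 ≈ -4.4925e-5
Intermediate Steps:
K = -62701/95759 (K = -62701*1/95759 = -62701/95759 ≈ -0.65478)
T = 14575 (T = -53*(-151 - 124) = -53*(-275) = 14575)
K/T = -62701/95759/14575 = -62701/95759*1/14575 = -62701/1395687425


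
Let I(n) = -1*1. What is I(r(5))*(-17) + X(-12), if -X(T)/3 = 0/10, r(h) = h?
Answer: 17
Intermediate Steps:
X(T) = 0 (X(T) = -0/10 = -3*0 = 0)
I(n) = -1
I(r(5))*(-17) + X(-12) = -1*(-17) + 0 = 17 + 0 = 17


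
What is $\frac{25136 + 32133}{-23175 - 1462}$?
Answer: $- \frac{57269}{24637} \approx -2.3245$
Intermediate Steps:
$\frac{25136 + 32133}{-23175 - 1462} = \frac{57269}{-24637} = 57269 \left(- \frac{1}{24637}\right) = - \frac{57269}{24637}$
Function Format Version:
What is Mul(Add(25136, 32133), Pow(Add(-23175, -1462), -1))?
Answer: Rational(-57269, 24637) ≈ -2.3245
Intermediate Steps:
Mul(Add(25136, 32133), Pow(Add(-23175, -1462), -1)) = Mul(57269, Pow(-24637, -1)) = Mul(57269, Rational(-1, 24637)) = Rational(-57269, 24637)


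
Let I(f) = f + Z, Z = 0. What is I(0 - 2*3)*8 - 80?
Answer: -128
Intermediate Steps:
I(f) = f (I(f) = f + 0 = f)
I(0 - 2*3)*8 - 80 = (0 - 2*3)*8 - 80 = (0 - 6)*8 - 80 = -6*8 - 80 = -48 - 80 = -128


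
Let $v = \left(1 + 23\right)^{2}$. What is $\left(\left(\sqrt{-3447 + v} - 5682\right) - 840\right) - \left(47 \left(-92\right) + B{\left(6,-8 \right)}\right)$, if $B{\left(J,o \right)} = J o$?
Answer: $-2150 + 3 i \sqrt{319} \approx -2150.0 + 53.582 i$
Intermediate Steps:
$v = 576$ ($v = 24^{2} = 576$)
$\left(\left(\sqrt{-3447 + v} - 5682\right) - 840\right) - \left(47 \left(-92\right) + B{\left(6,-8 \right)}\right) = \left(\left(\sqrt{-3447 + 576} - 5682\right) - 840\right) - \left(47 \left(-92\right) + 6 \left(-8\right)\right) = \left(\left(\sqrt{-2871} - 5682\right) - 840\right) - \left(-4324 - 48\right) = \left(\left(3 i \sqrt{319} - 5682\right) - 840\right) - -4372 = \left(\left(-5682 + 3 i \sqrt{319}\right) - 840\right) + 4372 = \left(-6522 + 3 i \sqrt{319}\right) + 4372 = -2150 + 3 i \sqrt{319}$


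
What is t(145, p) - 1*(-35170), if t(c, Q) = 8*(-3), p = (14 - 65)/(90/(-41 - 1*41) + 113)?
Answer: 35146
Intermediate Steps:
p = -2091/4588 (p = -51/(90/(-41 - 41) + 113) = -51/(90/(-82) + 113) = -51/(90*(-1/82) + 113) = -51/(-45/41 + 113) = -51/4588/41 = -51*41/4588 = -2091/4588 ≈ -0.45575)
t(c, Q) = -24
t(145, p) - 1*(-35170) = -24 - 1*(-35170) = -24 + 35170 = 35146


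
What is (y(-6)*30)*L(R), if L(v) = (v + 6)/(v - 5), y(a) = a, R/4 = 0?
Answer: 216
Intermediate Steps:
R = 0 (R = 4*0 = 0)
L(v) = (6 + v)/(-5 + v)
(y(-6)*30)*L(R) = (-6*30)*((6 + 0)/(-5 + 0)) = -180*6/(-5) = -(-36)*6 = -180*(-6/5) = 216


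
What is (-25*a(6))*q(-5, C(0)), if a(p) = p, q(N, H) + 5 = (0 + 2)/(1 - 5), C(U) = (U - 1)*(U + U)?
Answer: 825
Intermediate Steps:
C(U) = 2*U*(-1 + U) (C(U) = (-1 + U)*(2*U) = 2*U*(-1 + U))
q(N, H) = -11/2 (q(N, H) = -5 + (0 + 2)/(1 - 5) = -5 + 2/(-4) = -5 + 2*(-¼) = -5 - ½ = -11/2)
(-25*a(6))*q(-5, C(0)) = -25*6*(-11/2) = -150*(-11/2) = 825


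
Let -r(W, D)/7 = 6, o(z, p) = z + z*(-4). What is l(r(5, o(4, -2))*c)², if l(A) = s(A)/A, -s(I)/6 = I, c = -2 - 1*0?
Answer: 36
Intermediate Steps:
o(z, p) = -3*z (o(z, p) = z - 4*z = -3*z)
r(W, D) = -42 (r(W, D) = -7*6 = -42)
c = -2 (c = -2 + 0 = -2)
s(I) = -6*I
l(A) = -6 (l(A) = (-6*A)/A = -6)
l(r(5, o(4, -2))*c)² = (-6)² = 36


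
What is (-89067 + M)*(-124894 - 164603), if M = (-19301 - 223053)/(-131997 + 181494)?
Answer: 60777712246121/2357 ≈ 2.5786e+10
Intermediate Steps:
M = -34622/7071 (M = -242354/49497 = -242354*1/49497 = -34622/7071 ≈ -4.8963)
(-89067 + M)*(-124894 - 164603) = (-89067 - 34622/7071)*(-124894 - 164603) = -629827379/7071*(-289497) = 60777712246121/2357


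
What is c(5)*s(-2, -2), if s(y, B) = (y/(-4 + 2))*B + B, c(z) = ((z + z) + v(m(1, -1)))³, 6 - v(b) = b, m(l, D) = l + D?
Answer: -16384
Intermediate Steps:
m(l, D) = D + l
v(b) = 6 - b
c(z) = (6 + 2*z)³ (c(z) = ((z + z) + (6 - (-1 + 1)))³ = (2*z + (6 - 1*0))³ = (2*z + (6 + 0))³ = (2*z + 6)³ = (6 + 2*z)³)
s(y, B) = B - B*y/2 (s(y, B) = (y/(-2))*B + B = (-y/2)*B + B = -B*y/2 + B = B - B*y/2)
c(5)*s(-2, -2) = (8*(3 + 5)³)*((½)*(-2)*(2 - 1*(-2))) = (8*8³)*((½)*(-2)*(2 + 2)) = (8*512)*((½)*(-2)*4) = 4096*(-4) = -16384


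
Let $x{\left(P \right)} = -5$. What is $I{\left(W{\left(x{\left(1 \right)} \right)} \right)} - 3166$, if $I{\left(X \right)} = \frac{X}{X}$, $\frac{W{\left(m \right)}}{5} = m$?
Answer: $-3165$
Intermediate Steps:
$W{\left(m \right)} = 5 m$
$I{\left(X \right)} = 1$
$I{\left(W{\left(x{\left(1 \right)} \right)} \right)} - 3166 = 1 - 3166 = -3165$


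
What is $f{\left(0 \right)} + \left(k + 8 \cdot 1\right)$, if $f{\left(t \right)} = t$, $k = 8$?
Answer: $16$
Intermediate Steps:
$f{\left(0 \right)} + \left(k + 8 \cdot 1\right) = 0 + \left(8 + 8 \cdot 1\right) = 0 + \left(8 + 8\right) = 0 + 16 = 16$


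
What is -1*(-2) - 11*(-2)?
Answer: 24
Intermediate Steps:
-1*(-2) - 11*(-2) = 2 + 22 = 24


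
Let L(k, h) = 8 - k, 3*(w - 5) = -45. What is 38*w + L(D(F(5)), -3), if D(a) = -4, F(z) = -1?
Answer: -368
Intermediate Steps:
w = -10 (w = 5 + (⅓)*(-45) = 5 - 15 = -10)
38*w + L(D(F(5)), -3) = 38*(-10) + (8 - 1*(-4)) = -380 + (8 + 4) = -380 + 12 = -368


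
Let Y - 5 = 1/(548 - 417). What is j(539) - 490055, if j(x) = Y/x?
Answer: -34602292839/70609 ≈ -4.9006e+5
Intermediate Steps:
Y = 656/131 (Y = 5 + 1/(548 - 417) = 5 + 1/131 = 656/131 ≈ 5.0076)
j(x) = 656/(131*x)
j(539) - 490055 = (656/131)/539 - 490055 = (656/131)*(1/539) - 490055 = 656/70609 - 490055 = -34602292839/70609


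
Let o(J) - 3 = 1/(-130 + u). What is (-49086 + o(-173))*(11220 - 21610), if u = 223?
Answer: 47427420020/93 ≈ 5.0997e+8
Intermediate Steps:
o(J) = 280/93 (o(J) = 3 + 1/(-130 + 223) = 3 + 1/93 = 280/93)
(-49086 + o(-173))*(11220 - 21610) = (-49086 + 280/93)*(11220 - 21610) = -4564718/93*(-10390) = 47427420020/93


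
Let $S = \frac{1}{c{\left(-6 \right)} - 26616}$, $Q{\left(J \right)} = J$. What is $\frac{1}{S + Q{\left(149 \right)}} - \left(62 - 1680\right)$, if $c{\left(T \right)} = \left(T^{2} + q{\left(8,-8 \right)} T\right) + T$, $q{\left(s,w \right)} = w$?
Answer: $\frac{6397859036}{3954161} \approx 1618.0$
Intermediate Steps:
$c{\left(T \right)} = T^{2} - 7 T$ ($c{\left(T \right)} = \left(T^{2} - 8 T\right) + T = T^{2} - 7 T$)
$S = - \frac{1}{26538}$ ($S = \frac{1}{- 6 \left(-7 - 6\right) - 26616} = \frac{1}{\left(-6\right) \left(-13\right) - 26616} = \frac{1}{78 - 26616} = \frac{1}{-26538} = - \frac{1}{26538} \approx -3.7682 \cdot 10^{-5}$)
$\frac{1}{S + Q{\left(149 \right)}} - \left(62 - 1680\right) = \frac{1}{- \frac{1}{26538} + 149} - \left(62 - 1680\right) = \frac{1}{\frac{3954161}{26538}} - \left(62 - 1680\right) = \frac{26538}{3954161} - -1618 = \frac{26538}{3954161} + 1618 = \frac{6397859036}{3954161}$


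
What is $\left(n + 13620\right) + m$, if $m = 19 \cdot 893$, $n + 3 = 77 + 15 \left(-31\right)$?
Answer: $30196$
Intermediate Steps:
$n = -391$ ($n = -3 + \left(77 + 15 \left(-31\right)\right) = -3 + \left(77 - 465\right) = -3 - 388 = -391$)
$m = 16967$
$\left(n + 13620\right) + m = \left(-391 + 13620\right) + 16967 = 13229 + 16967 = 30196$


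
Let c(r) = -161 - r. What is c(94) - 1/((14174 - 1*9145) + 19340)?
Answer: -6214096/24369 ≈ -255.00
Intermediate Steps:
c(94) - 1/((14174 - 1*9145) + 19340) = (-161 - 1*94) - 1/((14174 - 1*9145) + 19340) = (-161 - 94) - 1/((14174 - 9145) + 19340) = -255 - 1/(5029 + 19340) = -255 - 1/24369 = -6214096/24369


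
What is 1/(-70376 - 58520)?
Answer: -1/128896 ≈ -7.7582e-6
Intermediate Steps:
1/(-70376 - 58520) = 1/(-128896) = -1/128896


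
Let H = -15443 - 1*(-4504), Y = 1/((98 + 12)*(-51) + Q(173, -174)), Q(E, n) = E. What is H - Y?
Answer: -59475342/5437 ≈ -10939.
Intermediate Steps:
Y = -1/5437 (Y = 1/((98 + 12)*(-51) + 173) = 1/(110*(-51) + 173) = 1/(-5610 + 173) = 1/(-5437) = -1/5437 ≈ -0.00018393)
H = -10939 (H = -15443 + 4504 = -10939)
H - Y = -10939 - 1*(-1/5437) = -10939 + 1/5437 = -59475342/5437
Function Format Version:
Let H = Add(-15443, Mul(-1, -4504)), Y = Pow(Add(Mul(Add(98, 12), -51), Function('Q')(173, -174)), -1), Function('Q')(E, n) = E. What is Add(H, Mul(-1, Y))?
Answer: Rational(-59475342, 5437) ≈ -10939.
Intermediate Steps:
Y = Rational(-1, 5437) (Y = Pow(Add(Mul(Add(98, 12), -51), 173), -1) = Pow(Add(Mul(110, -51), 173), -1) = Pow(Add(-5610, 173), -1) = Pow(-5437, -1) = Rational(-1, 5437) ≈ -0.00018393)
H = -10939 (H = Add(-15443, 4504) = -10939)
Add(H, Mul(-1, Y)) = Add(-10939, Mul(-1, Rational(-1, 5437))) = Add(-10939, Rational(1, 5437)) = Rational(-59475342, 5437)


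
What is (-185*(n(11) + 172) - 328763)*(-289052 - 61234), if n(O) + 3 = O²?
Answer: 133953920118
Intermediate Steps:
n(O) = -3 + O²
(-185*(n(11) + 172) - 328763)*(-289052 - 61234) = (-185*((-3 + 11²) + 172) - 328763)*(-289052 - 61234) = (-185*((-3 + 121) + 172) - 328763)*(-350286) = (-185*(118 + 172) - 328763)*(-350286) = (-185*290 - 328763)*(-350286) = (-53650 - 328763)*(-350286) = -382413*(-350286) = 133953920118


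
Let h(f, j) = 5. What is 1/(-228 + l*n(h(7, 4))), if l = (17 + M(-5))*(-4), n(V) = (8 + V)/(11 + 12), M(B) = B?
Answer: -23/5868 ≈ -0.0039196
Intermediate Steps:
n(V) = 8/23 + V/23 (n(V) = (8 + V)/23 = (8 + V)*(1/23) = 8/23 + V/23)
l = -48 (l = (17 - 5)*(-4) = 12*(-4) = -48)
1/(-228 + l*n(h(7, 4))) = 1/(-228 - 48*(8/23 + (1/23)*5)) = 1/(-228 - 48*(8/23 + 5/23)) = 1/(-228 - 48*13/23) = 1/(-228 - 624/23) = 1/(-5868/23) = -23/5868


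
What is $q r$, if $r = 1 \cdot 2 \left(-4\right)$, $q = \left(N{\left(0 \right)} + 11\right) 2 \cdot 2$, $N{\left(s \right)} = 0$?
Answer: $-352$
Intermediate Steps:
$q = 44$ ($q = \left(0 + 11\right) 2 \cdot 2 = 11 \cdot 4 = 44$)
$r = -8$ ($r = 2 \left(-4\right) = -8$)
$q r = 44 \left(-8\right) = -352$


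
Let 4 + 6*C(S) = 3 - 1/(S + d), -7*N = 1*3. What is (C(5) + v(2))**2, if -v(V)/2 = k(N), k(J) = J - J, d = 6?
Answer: 4/121 ≈ 0.033058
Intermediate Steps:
N = -3/7 ≈ -0.42857
k(J) = 0
v(V) = 0 (v(V) = -2*0 = 0)
C(S) = -1/6 - 1/(6*(6 + S)) (C(S) = -2/3 + (3 - 1/(S + 6))/6 = -2/3 + (3 - 1/(6 + S))/6 = -2/3 + (1/2 - 1/(6*(6 + S))) = -1/6 - 1/(6*(6 + S)))
(C(5) + v(2))**2 = ((-7 - 1*5)/(6*(6 + 5)) + 0)**2 = ((1/6)*(-7 - 5)/11 + 0)**2 = ((1/6)*(1/11)*(-12) + 0)**2 = (-2/11 + 0)**2 = (-2/11)**2 = 4/121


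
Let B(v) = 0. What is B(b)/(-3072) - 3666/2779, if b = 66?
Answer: -3666/2779 ≈ -1.3192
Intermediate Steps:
B(b)/(-3072) - 3666/2779 = 0/(-3072) - 3666/2779 = 0*(-1/3072) - 3666*1/2779 = 0 - 3666/2779 = -3666/2779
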